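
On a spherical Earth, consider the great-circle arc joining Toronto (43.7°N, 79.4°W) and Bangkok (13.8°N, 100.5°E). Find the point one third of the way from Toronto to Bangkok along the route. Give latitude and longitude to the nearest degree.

Convert each endpoint to a unit vector on the sphere (x = cos φ cos λ, y = cos φ sin λ, z = sin φ).
The central angle between the endpoints is δ = arccos(p₁·p₂) ≈ 2.138 rad (122.5°).
Interpolate at f = 1/3 with slerp weights a = sin((1−f)δ)/sin δ ≈ 1.173, b = sin(fδ)/sin δ ≈ 0.775.
p = a·p₁ + b·p₂ ≈ (0.019, -0.093, 0.995); φ = arcsin(p_z) ≈ 84.53°, λ = atan2(p_y, p_x) ≈ -78.61°.

≈ (85°N, 79°W)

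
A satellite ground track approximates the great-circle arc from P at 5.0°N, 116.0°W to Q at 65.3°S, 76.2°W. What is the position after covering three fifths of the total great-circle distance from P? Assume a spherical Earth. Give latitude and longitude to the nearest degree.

≈ 39°S, 101°W

Write both endpoints as unit vectors p₁, p₂ with components (cos φ cos λ, cos φ sin λ, sin φ).
The central angle between the endpoints is δ = arccos(p₁·p₂) ≈ 1.328 rad (76.1°).
Interpolate at f = 3/5 with slerp weights a = sin((1−f)δ)/sin δ ≈ 0.522, b = sin(fδ)/sin δ ≈ 0.737.
p = a·p₁ + b·p₂ ≈ (-0.154, -0.766, -0.624); φ = arcsin(p_z) ≈ -38.59°, λ = atan2(p_y, p_x) ≈ -101.40°.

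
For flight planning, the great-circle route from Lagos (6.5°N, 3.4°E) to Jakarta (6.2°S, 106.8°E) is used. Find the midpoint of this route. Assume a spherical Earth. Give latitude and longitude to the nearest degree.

≈ 0°N, 55°E

From cos δ = sin φ₁ sin φ₂ + cos φ₁ cos φ₂ cos Δλ, the central angle is δ ≈ 1.814 rad (104.0°).
Interpolate at f = 1/2 with slerp weights a = sin((1−f)δ)/sin δ ≈ 0.812, b = sin(fδ)/sin δ ≈ 0.812.
p = a·p₁ + b·p₂ ≈ (0.572, 0.820, 0.004); φ = arcsin(p_z) ≈ 0.24°, λ = atan2(p_y, p_x) ≈ 55.12°.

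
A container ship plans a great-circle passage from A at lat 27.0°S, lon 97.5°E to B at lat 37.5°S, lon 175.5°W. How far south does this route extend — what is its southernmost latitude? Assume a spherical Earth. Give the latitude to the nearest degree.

The great circle lies in the plane with unit normal n̂ = (p₁ × p₂)/|p₁ × p₂|.
Here n̂_z ≈ +0.743; the vertex latitude is φ_max = arccos|n̂_z| ≈ 42.0°.
Check via Clairaut: cos φ_max = |cos φ₁| · sin C = cos(27.0°)·sin(123.5°) ≈ 0.743, again giving ≈ 42.0°.

≈ 42°S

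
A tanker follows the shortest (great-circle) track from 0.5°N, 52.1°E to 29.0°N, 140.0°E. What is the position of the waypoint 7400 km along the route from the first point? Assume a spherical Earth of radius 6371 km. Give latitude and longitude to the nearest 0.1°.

The haversine formula gives a central angle δ ≈ 1.535 rad (87.9°) between the endpoints. The total great-circle distance is δ·R ≈ 1.535 × 6371 ≈ 9776 km, so the target fraction is f = 7400/9776 ≈ 0.757.
Interpolate at f ≈ 0.757 with slerp weights a = sin((1−f)δ)/sin δ ≈ 0.365, b = sin(fδ)/sin δ ≈ 0.918.
p = a·p₁ + b·p₂ ≈ (-0.391, 0.804, 0.448); φ = arcsin(p_z) ≈ 26.63°, λ = atan2(p_y, p_x) ≈ 115.94°.

≈ 26.6°N, 115.9°E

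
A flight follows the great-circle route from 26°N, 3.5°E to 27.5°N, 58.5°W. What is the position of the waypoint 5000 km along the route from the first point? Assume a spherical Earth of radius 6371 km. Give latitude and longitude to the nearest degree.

≈ 29°N, 48°W

Write both endpoints as unit vectors p₁, p₂ with components (cos φ cos λ, cos φ sin λ, sin φ).
The central angle between the endpoints is δ = arccos(p₁·p₂) ≈ 0.956 rad (54.8°). The total great-circle distance is δ·R ≈ 0.956 × 6371 ≈ 6091 km, so the target fraction is f = 5000/6091 ≈ 0.821.
Interpolate at f ≈ 0.821 with slerp weights a = sin((1−f)δ)/sin δ ≈ 0.209, b = sin(fδ)/sin δ ≈ 0.865.
p = a·p₁ + b·p₂ ≈ (0.588, -0.643, 0.491); φ = arcsin(p_z) ≈ 29.40°, λ = atan2(p_y, p_x) ≈ -47.54°.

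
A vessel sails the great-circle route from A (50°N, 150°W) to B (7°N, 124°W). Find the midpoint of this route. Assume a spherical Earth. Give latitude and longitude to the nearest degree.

Convert each endpoint to a unit vector on the sphere (x = cos φ cos λ, y = cos φ sin λ, z = sin φ).
The central angle between the endpoints is δ = arccos(p₁·p₂) ≈ 0.841 rad (48.2°).
Interpolate at f = 1/2 with slerp weights a = sin((1−f)δ)/sin δ ≈ 0.548, b = sin(fδ)/sin δ ≈ 0.548.
p = a·p₁ + b·p₂ ≈ (-0.609, -0.627, 0.486); φ = arcsin(p_z) ≈ 29.10°, λ = atan2(p_y, p_x) ≈ -134.17°.

≈ (29°N, 134°W)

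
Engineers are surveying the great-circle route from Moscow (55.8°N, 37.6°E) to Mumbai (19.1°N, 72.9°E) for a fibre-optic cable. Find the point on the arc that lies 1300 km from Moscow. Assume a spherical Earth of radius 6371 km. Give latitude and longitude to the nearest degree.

From cos δ = sin φ₁ sin φ₂ + cos φ₁ cos φ₂ cos Δλ, the central angle is δ ≈ 0.790 rad (45.2°). The total great-circle distance is δ·R ≈ 0.790 × 6371 ≈ 5031 km, so the target fraction is f = 1300/5031 ≈ 0.258.
Interpolate at f ≈ 0.258 with slerp weights a = sin((1−f)δ)/sin δ ≈ 0.778, b = sin(fδ)/sin δ ≈ 0.285.
p = a·p₁ + b·p₂ ≈ (0.426, 0.525, 0.737); φ = arcsin(p_z) ≈ 47.49°, λ = atan2(p_y, p_x) ≈ 50.93°.

≈ (47°N, 51°E)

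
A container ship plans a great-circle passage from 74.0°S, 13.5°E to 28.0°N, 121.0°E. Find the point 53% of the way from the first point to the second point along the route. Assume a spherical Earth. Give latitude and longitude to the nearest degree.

Write both endpoints as unit vectors p₁, p₂ with components (cos φ cos λ, cos φ sin λ, sin φ).
The central angle between the endpoints is δ = arccos(p₁·p₂) ≈ 2.123 rad (121.6°).
Interpolate at f = 0.53 with slerp weights a = sin((1−f)δ)/sin δ ≈ 0.987, b = sin(fδ)/sin δ ≈ 1.060.
p = a·p₁ + b·p₂ ≈ (-0.217, 0.866, -0.451); φ = arcsin(p_z) ≈ -26.82°, λ = atan2(p_y, p_x) ≈ 104.10°.

≈ 27°S, 104°E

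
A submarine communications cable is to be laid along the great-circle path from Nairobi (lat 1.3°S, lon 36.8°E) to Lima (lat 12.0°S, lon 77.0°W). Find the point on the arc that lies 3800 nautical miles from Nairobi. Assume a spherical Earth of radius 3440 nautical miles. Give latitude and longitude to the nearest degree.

Convert each endpoint to a unit vector on the sphere (x = cos φ cos λ, y = cos φ sin λ, z = sin φ).
The central angle between the endpoints is δ = arccos(p₁·p₂) ≈ 1.971 rad (112.9°). The total great-circle distance is δ·R ≈ 1.971 × 3440 ≈ 6781 nmi, so the target fraction is f = 3800/6781 ≈ 0.560.
Interpolate at f ≈ 0.560 with slerp weights a = sin((1−f)δ)/sin δ ≈ 0.828, b = sin(fδ)/sin δ ≈ 0.970.
p = a·p₁ + b·p₂ ≈ (0.876, -0.429, -0.220); φ = arcsin(p_z) ≈ -12.74°, λ = atan2(p_y, p_x) ≈ -26.09°.

≈ lat 13°S, lon 26°W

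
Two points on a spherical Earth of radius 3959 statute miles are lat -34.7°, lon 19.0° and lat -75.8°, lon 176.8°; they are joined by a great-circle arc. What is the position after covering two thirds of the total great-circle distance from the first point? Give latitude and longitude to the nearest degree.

From cos δ = sin φ₁ sin φ₂ + cos φ₁ cos φ₂ cos Δλ, the central angle is δ ≈ 1.197 rad (68.6°).
Interpolate at f = 2/3 with slerp weights a = sin((1−f)δ)/sin δ ≈ 0.417, b = sin(fδ)/sin δ ≈ 0.769.
p = a·p₁ + b·p₂ ≈ (0.136, 0.122, -0.983); φ = arcsin(p_z) ≈ -79.46°, λ = atan2(p_y, p_x) ≈ 41.94°.

≈ lat -79°, lon 42°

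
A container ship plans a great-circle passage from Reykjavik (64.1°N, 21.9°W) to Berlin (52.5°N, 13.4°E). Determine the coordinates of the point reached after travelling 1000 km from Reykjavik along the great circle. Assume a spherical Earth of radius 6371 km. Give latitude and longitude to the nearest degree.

≈ 60°N, 4°W

Write both endpoints as unit vectors p₁, p₂ with components (cos φ cos λ, cos φ sin λ, sin φ).
The central angle between the endpoints is δ = arccos(p₁·p₂) ≈ 0.375 rad (21.5°). The total great-circle distance is δ·R ≈ 0.375 × 6371 ≈ 2386 km, so the target fraction is f = 1000/2386 ≈ 0.419.
Interpolate at f ≈ 0.419 with slerp weights a = sin((1−f)δ)/sin δ ≈ 0.590, b = sin(fδ)/sin δ ≈ 0.427.
p = a·p₁ + b·p₂ ≈ (0.492, -0.036, 0.870); φ = arcsin(p_z) ≈ 60.43°, λ = atan2(p_y, p_x) ≈ -4.17°.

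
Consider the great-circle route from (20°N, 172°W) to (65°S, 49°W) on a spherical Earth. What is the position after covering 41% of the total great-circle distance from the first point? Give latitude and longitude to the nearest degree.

From cos δ = sin φ₁ sin φ₂ + cos φ₁ cos φ₂ cos Δλ, the central angle is δ ≈ 2.125 rad (121.8°).
Interpolate at f = 0.41 with slerp weights a = sin((1−f)δ)/sin δ ≈ 1.117, b = sin(fδ)/sin δ ≈ 0.900.
p = a·p₁ + b·p₂ ≈ (-0.790, -0.433, -0.433); φ = arcsin(p_z) ≈ -25.68°, λ = atan2(p_y, p_x) ≈ -151.28°.

≈ (26°S, 151°W)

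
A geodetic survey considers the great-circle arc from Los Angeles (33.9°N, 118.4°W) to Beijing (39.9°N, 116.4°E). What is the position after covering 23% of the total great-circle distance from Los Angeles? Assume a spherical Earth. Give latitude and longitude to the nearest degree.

Write both endpoints as unit vectors p₁, p₂ with components (cos φ cos λ, cos φ sin λ, sin φ).
The central angle between the endpoints is δ = arccos(p₁·p₂) ≈ 1.580 rad (90.5°).
Interpolate at f = 0.23 with slerp weights a = sin((1−f)δ)/sin δ ≈ 0.938, b = sin(fδ)/sin δ ≈ 0.355.
p = a·p₁ + b·p₂ ≈ (-0.492, -0.441, 0.751); φ = arcsin(p_z) ≈ 48.69°, λ = atan2(p_y, p_x) ≈ -138.13°.

≈ 49°N, 138°W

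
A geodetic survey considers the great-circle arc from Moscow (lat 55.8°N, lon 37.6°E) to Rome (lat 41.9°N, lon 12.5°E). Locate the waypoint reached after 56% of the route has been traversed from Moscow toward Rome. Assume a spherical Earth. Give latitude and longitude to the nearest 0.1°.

≈ lat 48.7°N, lon 21.8°E

Write both endpoints as unit vectors p₁, p₂ with components (cos φ cos λ, cos φ sin λ, sin φ).
The central angle between the endpoints is δ = arccos(p₁·p₂) ≈ 0.373 rad (21.4°).
Interpolate at f = 0.56 with slerp weights a = sin((1−f)δ)/sin δ ≈ 0.448, b = sin(fδ)/sin δ ≈ 0.569.
p = a·p₁ + b·p₂ ≈ (0.613, 0.245, 0.751); φ = arcsin(p_z) ≈ 48.66°, λ = atan2(p_y, p_x) ≈ 21.81°.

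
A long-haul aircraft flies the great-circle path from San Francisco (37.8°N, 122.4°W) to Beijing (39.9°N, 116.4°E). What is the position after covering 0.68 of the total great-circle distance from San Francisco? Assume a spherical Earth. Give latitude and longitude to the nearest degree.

From cos δ = sin φ₁ sin φ₂ + cos φ₁ cos φ₂ cos Δλ, the central angle is δ ≈ 1.492 rad (85.5°).
Interpolate at f = 0.68 with slerp weights a = sin((1−f)δ)/sin δ ≈ 0.461, b = sin(fδ)/sin δ ≈ 0.852.
p = a·p₁ + b·p₂ ≈ (-0.486, 0.278, 0.829); φ = arcsin(p_z) ≈ 55.98°, λ = atan2(p_y, p_x) ≈ 150.23°.

≈ 56°N, 150°E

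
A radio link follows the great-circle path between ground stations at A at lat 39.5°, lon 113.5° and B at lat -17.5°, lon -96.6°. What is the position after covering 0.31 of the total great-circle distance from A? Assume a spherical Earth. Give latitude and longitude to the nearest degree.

≈ lat 47°, lon 177°

Convert each endpoint to a unit vector on the sphere (x = cos φ cos λ, y = cos φ sin λ, z = sin φ).
The central angle between the endpoints is δ = arccos(p₁·p₂) ≈ 2.546 rad (145.9°).
Interpolate at f = 0.31 with slerp weights a = sin((1−f)δ)/sin δ ≈ 1.752, b = sin(fδ)/sin δ ≈ 1.266.
p = a·p₁ + b·p₂ ≈ (-0.678, 0.041, 0.734); φ = arcsin(p_z) ≈ 47.22°, λ = atan2(p_y, p_x) ≈ 176.56°.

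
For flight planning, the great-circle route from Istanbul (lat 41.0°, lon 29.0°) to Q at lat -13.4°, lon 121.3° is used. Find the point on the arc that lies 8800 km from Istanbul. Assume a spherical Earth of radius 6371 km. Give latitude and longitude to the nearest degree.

Write both endpoints as unit vectors p₁, p₂ with components (cos φ cos λ, cos φ sin λ, sin φ).
The central angle between the endpoints is δ = arccos(p₁·p₂) ≈ 1.753 rad (100.5°). The total great-circle distance is δ·R ≈ 1.753 × 6371 ≈ 11170 km, so the target fraction is f = 8800/11170 ≈ 0.788.
Interpolate at f ≈ 0.788 with slerp weights a = sin((1−f)δ)/sin δ ≈ 0.370, b = sin(fδ)/sin δ ≈ 0.999.
p = a·p₁ + b·p₂ ≈ (-0.261, 0.965, 0.011); φ = arcsin(p_z) ≈ 0.63°, λ = atan2(p_y, p_x) ≈ 105.11°.

≈ lat 1°, lon 105°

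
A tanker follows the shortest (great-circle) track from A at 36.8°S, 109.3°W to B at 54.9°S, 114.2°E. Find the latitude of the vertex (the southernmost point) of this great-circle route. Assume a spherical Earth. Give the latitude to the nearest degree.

The great circle lies in the plane with unit normal n̂ = (p₁ × p₂)/|p₁ × p₂|.
Here n̂_z ≈ -0.321; the vertex latitude is φ_max = arccos|n̂_z| ≈ 71.3°.
Check via Clairaut: cos φ_max = |cos φ₁| · sin C = cos(36.8°)·sin(156.4°) ≈ 0.321, again giving ≈ 71.3°.

≈ 71°S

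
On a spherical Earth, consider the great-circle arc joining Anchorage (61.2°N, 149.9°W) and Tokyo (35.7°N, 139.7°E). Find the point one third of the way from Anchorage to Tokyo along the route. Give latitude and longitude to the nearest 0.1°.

≈ 57.9°N, 177.5°E

Write both endpoints as unit vectors p₁, p₂ with components (cos φ cos λ, cos φ sin λ, sin φ).
The central angle between the endpoints is δ = arccos(p₁·p₂) ≈ 0.873 rad (50.0°).
Interpolate at f = 1/3 with slerp weights a = sin((1−f)δ)/sin δ ≈ 0.717, b = sin(fδ)/sin δ ≈ 0.374.
p = a·p₁ + b·p₂ ≈ (-0.531, 0.023, 0.847); φ = arcsin(p_z) ≈ 57.90°, λ = atan2(p_y, p_x) ≈ 177.48°.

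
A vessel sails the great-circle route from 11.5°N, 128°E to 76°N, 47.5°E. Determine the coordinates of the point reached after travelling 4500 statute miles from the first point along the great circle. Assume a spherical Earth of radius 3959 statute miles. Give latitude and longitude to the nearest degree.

Write both endpoints as unit vectors p₁, p₂ with components (cos φ cos λ, cos φ sin λ, sin φ).
The central angle between the endpoints is δ = arccos(p₁·p₂) ≈ 1.336 rad (76.6°). The total great-circle distance is δ·R ≈ 1.336 × 3959 ≈ 5290 mi, so the target fraction is f = 4500/5290 ≈ 0.851.
Interpolate at f ≈ 0.851 with slerp weights a = sin((1−f)δ)/sin δ ≈ 0.204, b = sin(fδ)/sin δ ≈ 0.933.
p = a·p₁ + b·p₂ ≈ (0.030, 0.324, 0.946); φ = arcsin(p_z) ≈ 71.03°, λ = atan2(p_y, p_x) ≈ 84.78°.

≈ 71°N, 85°E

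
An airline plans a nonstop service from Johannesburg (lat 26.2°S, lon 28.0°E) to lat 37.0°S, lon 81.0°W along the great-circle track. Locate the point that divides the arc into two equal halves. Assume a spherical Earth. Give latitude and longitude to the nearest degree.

≈ lat 47°S, lon 22°W

The haversine formula gives a central angle δ ≈ 1.538 rad (88.1°) between the endpoints.
Interpolate at f = 1/2 with slerp weights a = sin((1−f)δ)/sin δ ≈ 0.696, b = sin(fδ)/sin δ ≈ 0.696.
p = a·p₁ + b·p₂ ≈ (0.638, -0.256, -0.726); φ = arcsin(p_z) ≈ -46.56°, λ = atan2(p_y, p_x) ≈ -21.84°.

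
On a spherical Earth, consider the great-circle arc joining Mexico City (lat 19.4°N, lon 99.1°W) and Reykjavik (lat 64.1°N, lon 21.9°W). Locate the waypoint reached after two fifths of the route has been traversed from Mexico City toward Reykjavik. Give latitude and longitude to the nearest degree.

Write both endpoints as unit vectors p₁, p₂ with components (cos φ cos λ, cos φ sin λ, sin φ).
The central angle between the endpoints is δ = arccos(p₁·p₂) ≈ 1.170 rad (67.0°).
Interpolate at f = 2/5 with slerp weights a = sin((1−f)δ)/sin δ ≈ 0.701, b = sin(fδ)/sin δ ≈ 0.490.
p = a·p₁ + b·p₂ ≈ (0.094, -0.733, 0.674); φ = arcsin(p_z) ≈ 42.35°, λ = atan2(p_y, p_x) ≈ -82.70°.

≈ lat 42°N, lon 83°W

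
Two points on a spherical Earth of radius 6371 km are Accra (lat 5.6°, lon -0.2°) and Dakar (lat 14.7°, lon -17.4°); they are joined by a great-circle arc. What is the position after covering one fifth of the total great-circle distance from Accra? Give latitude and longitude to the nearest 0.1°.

≈ lat 7.5°, lon -3.6°

Convert each endpoint to a unit vector on the sphere (x = cos φ cos λ, y = cos φ sin λ, z = sin φ).
The central angle between the endpoints is δ = arccos(p₁·p₂) ≈ 0.335 rad (19.2°).
Interpolate at f = 1/5 with slerp weights a = sin((1−f)δ)/sin δ ≈ 0.805, b = sin(fδ)/sin δ ≈ 0.204.
p = a·p₁ + b·p₂ ≈ (0.990, -0.062, 0.130); φ = arcsin(p_z) ≈ 7.49°, λ = atan2(p_y, p_x) ≈ -3.57°.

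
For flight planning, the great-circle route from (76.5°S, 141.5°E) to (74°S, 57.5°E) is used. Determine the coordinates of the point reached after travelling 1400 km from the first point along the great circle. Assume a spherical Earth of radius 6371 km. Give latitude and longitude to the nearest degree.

≈ (78°S, 82°E)

Convert each endpoint to a unit vector on the sphere (x = cos φ cos λ, y = cos φ sin λ, z = sin φ).
The central angle between the endpoints is δ = arccos(p₁·p₂) ≈ 0.344 rad (19.7°). The total great-circle distance is δ·R ≈ 0.344 × 6371 ≈ 2191 km, so the target fraction is f = 1400/2191 ≈ 0.639.
Interpolate at f ≈ 0.639 with slerp weights a = sin((1−f)δ)/sin δ ≈ 0.367, b = sin(fδ)/sin δ ≈ 0.646.
p = a·p₁ + b·p₂ ≈ (0.029, 0.204, -0.979); φ = arcsin(p_z) ≈ -78.13°, λ = atan2(p_y, p_x) ≈ 82.00°.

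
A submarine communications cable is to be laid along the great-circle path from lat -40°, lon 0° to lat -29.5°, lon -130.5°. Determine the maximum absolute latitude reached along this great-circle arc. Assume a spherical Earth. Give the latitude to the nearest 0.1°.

The great circle lies in the plane with unit normal n̂ = (p₁ × p₂)/|p₁ × p₂|.
Here n̂_z ≈ -0.510; the vertex latitude is φ_max = arccos|n̂_z| ≈ 59.3°.
Check via Clairaut: cos φ_max = |cos φ₁| · sin C = cos(40.0°)·sin(138.2°) ≈ 0.510, again giving ≈ 59.3°.

≈ -59.3°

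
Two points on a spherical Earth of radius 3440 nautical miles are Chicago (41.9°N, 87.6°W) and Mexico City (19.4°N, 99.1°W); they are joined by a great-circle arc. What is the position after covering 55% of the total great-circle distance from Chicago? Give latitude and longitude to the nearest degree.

≈ 30°N, 95°W

Convert each endpoint to a unit vector on the sphere (x = cos φ cos λ, y = cos φ sin λ, z = sin φ).
The central angle between the endpoints is δ = arccos(p₁·p₂) ≈ 0.428 rad (24.5°).
Interpolate at f = 0.55 with slerp weights a = sin((1−f)δ)/sin δ ≈ 0.461, b = sin(fδ)/sin δ ≈ 0.562.
p = a·p₁ + b·p₂ ≈ (-0.069, -0.866, 0.495); φ = arcsin(p_z) ≈ 29.65°, λ = atan2(p_y, p_x) ≈ -94.58°.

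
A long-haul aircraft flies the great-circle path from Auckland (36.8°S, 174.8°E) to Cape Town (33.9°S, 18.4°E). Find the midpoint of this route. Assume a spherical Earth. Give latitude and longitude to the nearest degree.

From cos δ = sin φ₁ sin φ₂ + cos φ₁ cos φ₂ cos Δλ, the central angle is δ ≈ 1.849 rad (106.0°).
Interpolate at f = 1/2 with slerp weights a = sin((1−f)δ)/sin δ ≈ 0.830, b = sin(fδ)/sin δ ≈ 0.830.
p = a·p₁ + b·p₂ ≈ (-0.008, 0.278, -0.961); φ = arcsin(p_z) ≈ -73.86°, λ = atan2(p_y, p_x) ≈ 91.69°.

≈ 74°S, 92°E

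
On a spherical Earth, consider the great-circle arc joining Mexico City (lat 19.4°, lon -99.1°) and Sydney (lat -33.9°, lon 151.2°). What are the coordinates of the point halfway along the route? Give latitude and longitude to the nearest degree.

From cos δ = sin φ₁ sin φ₂ + cos φ₁ cos φ₂ cos Δλ, the central angle is δ ≈ 2.037 rad (116.7°).
Interpolate at f = 1/2 with slerp weights a = sin((1−f)δ)/sin δ ≈ 0.953, b = sin(fδ)/sin δ ≈ 0.953.
p = a·p₁ + b·p₂ ≈ (-0.835, -0.506, -0.215); φ = arcsin(p_z) ≈ -12.41°, λ = atan2(p_y, p_x) ≈ -148.77°.

≈ lat -12°, lon -149°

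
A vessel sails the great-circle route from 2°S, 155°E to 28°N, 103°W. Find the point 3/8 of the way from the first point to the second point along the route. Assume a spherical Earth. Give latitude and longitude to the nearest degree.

≈ 15°N, 171°W

Convert each endpoint to a unit vector on the sphere (x = cos φ cos λ, y = cos φ sin λ, z = sin φ).
The central angle between the endpoints is δ = arccos(p₁·p₂) ≈ 1.772 rad (101.5°).
Interpolate at f = 3/8 with slerp weights a = sin((1−f)δ)/sin δ ≈ 0.913, b = sin(fδ)/sin δ ≈ 0.629.
p = a·p₁ + b·p₂ ≈ (-0.952, -0.156, 0.264); φ = arcsin(p_z) ≈ 15.28°, λ = atan2(p_y, p_x) ≈ -170.70°.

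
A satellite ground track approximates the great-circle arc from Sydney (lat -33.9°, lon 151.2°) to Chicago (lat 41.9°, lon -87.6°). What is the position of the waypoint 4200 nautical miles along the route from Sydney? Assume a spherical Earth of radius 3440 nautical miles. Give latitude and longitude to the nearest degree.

≈ lat 10°, lon -151°

Write both endpoints as unit vectors p₁, p₂ with components (cos φ cos λ, cos φ sin λ, sin φ).
The central angle between the endpoints is δ = arccos(p₁·p₂) ≈ 2.336 rad (133.8°). The total great-circle distance is δ·R ≈ 2.336 × 3440 ≈ 8035 nmi, so the target fraction is f = 4200/8035 ≈ 0.523.
Interpolate at f ≈ 0.523 with slerp weights a = sin((1−f)δ)/sin δ ≈ 1.245, b = sin(fδ)/sin δ ≈ 1.302.
p = a·p₁ + b·p₂ ≈ (-0.865, -0.471, 0.176); φ = arcsin(p_z) ≈ 10.11°, λ = atan2(p_y, p_x) ≈ -151.43°.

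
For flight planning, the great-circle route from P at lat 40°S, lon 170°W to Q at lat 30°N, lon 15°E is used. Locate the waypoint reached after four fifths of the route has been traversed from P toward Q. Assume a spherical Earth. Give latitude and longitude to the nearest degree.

≈ lat 2°S, lon 26°E

Convert each endpoint to a unit vector on the sphere (x = cos φ cos λ, y = cos φ sin λ, z = sin φ).
The central angle between the endpoints is δ = arccos(p₁·p₂) ≈ 2.953 rad (169.2°).
Interpolate at f = 4/5 with slerp weights a = sin((1−f)δ)/sin δ ≈ 2.972, b = sin(fδ)/sin δ ≈ 3.749.
p = a·p₁ + b·p₂ ≈ (0.895, 0.445, -0.035); φ = arcsin(p_z) ≈ -2.02°, λ = atan2(p_y, p_x) ≈ 26.45°.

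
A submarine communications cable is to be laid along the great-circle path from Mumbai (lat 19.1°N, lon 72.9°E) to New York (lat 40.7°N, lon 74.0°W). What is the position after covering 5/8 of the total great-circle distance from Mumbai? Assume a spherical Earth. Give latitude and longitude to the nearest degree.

From cos δ = sin φ₁ sin φ₂ + cos φ₁ cos φ₂ cos Δλ, the central angle is δ ≈ 1.968 rad (112.8°).
Interpolate at f = 5/8 with slerp weights a = sin((1−f)δ)/sin δ ≈ 0.730, b = sin(fδ)/sin δ ≈ 1.022.
p = a·p₁ + b·p₂ ≈ (0.416, -0.086, 0.905); φ = arcsin(p_z) ≈ 64.85°, λ = atan2(p_y, p_x) ≈ -11.66°.

≈ lat 65°N, lon 12°W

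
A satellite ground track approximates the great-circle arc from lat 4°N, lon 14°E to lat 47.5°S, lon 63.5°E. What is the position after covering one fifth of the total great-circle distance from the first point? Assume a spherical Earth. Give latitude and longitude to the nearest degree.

Convert each endpoint to a unit vector on the sphere (x = cos φ cos λ, y = cos φ sin λ, z = sin φ).
The central angle between the endpoints is δ = arccos(p₁·p₂) ≈ 1.174 rad (67.3°).
Interpolate at f = 1/5 with slerp weights a = sin((1−f)δ)/sin δ ≈ 0.875, b = sin(fδ)/sin δ ≈ 0.252.
p = a·p₁ + b·p₂ ≈ (0.923, 0.364, -0.125); φ = arcsin(p_z) ≈ -7.18°, λ = atan2(p_y, p_x) ≈ 21.51°.

≈ lat 7°S, lon 22°E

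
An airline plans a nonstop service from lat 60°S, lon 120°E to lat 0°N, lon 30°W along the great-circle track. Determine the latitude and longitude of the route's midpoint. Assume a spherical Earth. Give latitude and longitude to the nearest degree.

≈ lat 54°S, lon 6°W

Write both endpoints as unit vectors p₁, p₂ with components (cos φ cos λ, cos φ sin λ, sin φ).
The central angle between the endpoints is δ = arccos(p₁·p₂) ≈ 2.019 rad (115.7°).
Interpolate at f = 1/2 with slerp weights a = sin((1−f)δ)/sin δ ≈ 0.939, b = sin(fδ)/sin δ ≈ 0.939.
p = a·p₁ + b·p₂ ≈ (0.578, -0.063, -0.813); φ = arcsin(p_z) ≈ -54.42°, λ = atan2(p_y, p_x) ≈ -6.21°.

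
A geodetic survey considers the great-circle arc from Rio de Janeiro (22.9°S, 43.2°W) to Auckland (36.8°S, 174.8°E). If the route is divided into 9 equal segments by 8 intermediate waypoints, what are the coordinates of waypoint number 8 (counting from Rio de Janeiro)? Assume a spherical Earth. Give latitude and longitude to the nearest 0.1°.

≈ (46.1°S, 174.5°W)

Write both endpoints as unit vectors p₁, p₂ with components (cos φ cos λ, cos φ sin λ, sin φ).
The central angle between the endpoints is δ = arccos(p₁·p₂) ≈ 1.926 rad (110.4°).
Interpolate at f = 8/9 with slerp weights a = sin((1−f)δ)/sin δ ≈ 0.227, b = sin(fδ)/sin δ ≈ 1.056.
p = a·p₁ + b·p₂ ≈ (-0.690, -0.066, -0.721); φ = arcsin(p_z) ≈ -46.12°, λ = atan2(p_y, p_x) ≈ -174.52°.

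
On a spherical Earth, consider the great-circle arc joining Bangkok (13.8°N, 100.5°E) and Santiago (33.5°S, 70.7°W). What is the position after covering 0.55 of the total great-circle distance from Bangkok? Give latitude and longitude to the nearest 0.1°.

≈ (63.7°S, 47.9°E)

Write both endpoints as unit vectors p₁, p₂ with components (cos φ cos λ, cos φ sin λ, sin φ).
The central angle between the endpoints is δ = arccos(p₁·p₂) ≈ 2.771 rad (158.7°).
Interpolate at f = 0.55 with slerp weights a = sin((1−f)δ)/sin δ ≈ 2.614, b = sin(fδ)/sin δ ≈ 2.755.
p = a·p₁ + b·p₂ ≈ (0.297, 0.328, -0.897); φ = arcsin(p_z) ≈ -63.75°, λ = atan2(p_y, p_x) ≈ 47.90°.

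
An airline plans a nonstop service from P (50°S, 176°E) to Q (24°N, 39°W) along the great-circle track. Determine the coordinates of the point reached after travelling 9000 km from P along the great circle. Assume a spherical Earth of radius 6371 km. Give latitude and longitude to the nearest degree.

≈ (26°S, 75°W)

Write both endpoints as unit vectors p₁, p₂ with components (cos φ cos λ, cos φ sin λ, sin φ).
The central angle between the endpoints is δ = arccos(p₁·p₂) ≈ 2.486 rad (142.4°). The total great-circle distance is δ·R ≈ 2.486 × 6371 ≈ 15837 km, so the target fraction is f = 9000/15837 ≈ 0.568.
Interpolate at f ≈ 0.568 with slerp weights a = sin((1−f)δ)/sin δ ≈ 1.441, b = sin(fδ)/sin δ ≈ 1.620.
p = a·p₁ + b·p₂ ≈ (0.226, -0.866, -0.445); φ = arcsin(p_z) ≈ -26.44°, λ = atan2(p_y, p_x) ≈ -75.40°.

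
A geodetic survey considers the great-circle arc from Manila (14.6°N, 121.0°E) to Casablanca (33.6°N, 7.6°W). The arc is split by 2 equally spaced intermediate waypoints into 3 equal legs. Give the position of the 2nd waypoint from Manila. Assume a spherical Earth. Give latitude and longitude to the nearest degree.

Write both endpoints as unit vectors p₁, p₂ with components (cos φ cos λ, cos φ sin λ, sin φ).
The central angle between the endpoints is δ = arccos(p₁·p₂) ≈ 1.943 rad (111.3°).
Interpolate at f = 2/3 with slerp weights a = sin((1−f)δ)/sin δ ≈ 0.648, b = sin(fδ)/sin δ ≈ 1.033.
p = a·p₁ + b·p₂ ≈ (0.530, 0.423, 0.735); φ = arcsin(p_z) ≈ 47.29°, λ = atan2(p_y, p_x) ≈ 38.61°.

≈ (47°N, 39°E)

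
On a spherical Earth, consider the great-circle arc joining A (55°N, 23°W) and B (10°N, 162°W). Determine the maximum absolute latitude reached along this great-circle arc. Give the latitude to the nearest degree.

≈ 67°N

The great circle lies in the plane with unit normal n̂ = (p₁ × p₂)/|p₁ × p₂|.
Here n̂_z ≈ -0.387; the vertex latitude is φ_max = arccos|n̂_z| ≈ 67.3°.
Check via Clairaut: cos φ_max = |cos φ₁| · sin C = cos(55.0°)·sin(42.4°) ≈ 0.387, again giving ≈ 67.3°.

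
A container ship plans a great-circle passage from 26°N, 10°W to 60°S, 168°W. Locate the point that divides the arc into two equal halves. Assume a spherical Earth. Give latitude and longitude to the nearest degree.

Write both endpoints as unit vectors p₁, p₂ with components (cos φ cos λ, cos φ sin λ, sin φ).
The central angle between the endpoints is δ = arccos(p₁·p₂) ≈ 2.492 rad (142.8°).
Interpolate at f = 1/2 with slerp weights a = sin((1−f)δ)/sin δ ≈ 1.567, b = sin(fδ)/sin δ ≈ 1.567.
p = a·p₁ + b·p₂ ≈ (0.621, -0.407, -0.670); φ = arcsin(p_z) ≈ -42.07°, λ = atan2(p_y, p_x) ≈ -33.29°.

≈ 42°S, 33°W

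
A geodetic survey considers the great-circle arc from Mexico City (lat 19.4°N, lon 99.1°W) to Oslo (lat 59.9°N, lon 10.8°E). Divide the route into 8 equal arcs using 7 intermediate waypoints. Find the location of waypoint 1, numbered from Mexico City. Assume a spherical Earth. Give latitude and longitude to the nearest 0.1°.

Write both endpoints as unit vectors p₁, p₂ with components (cos φ cos λ, cos φ sin λ, sin φ).
The central angle between the endpoints is δ = arccos(p₁·p₂) ≈ 1.444 rad (82.7°).
Interpolate at f = 1/8 with slerp weights a = sin((1−f)δ)/sin δ ≈ 0.961, b = sin(fδ)/sin δ ≈ 0.181.
p = a·p₁ + b·p₂ ≈ (-0.054, -0.878, 0.476); φ = arcsin(p_z) ≈ 28.41°, λ = atan2(p_y, p_x) ≈ -93.53°.

≈ lat 28.4°N, lon 93.5°W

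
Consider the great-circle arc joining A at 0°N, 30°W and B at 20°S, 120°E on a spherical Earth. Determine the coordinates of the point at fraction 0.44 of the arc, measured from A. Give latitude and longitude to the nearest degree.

Convert each endpoint to a unit vector on the sphere (x = cos φ cos λ, y = cos φ sin λ, z = sin φ).
The central angle between the endpoints is δ = arccos(p₁·p₂) ≈ 2.521 rad (144.5°).
Interpolate at f = 0.44 with slerp weights a = sin((1−f)δ)/sin δ ≈ 1.699, b = sin(fδ)/sin δ ≈ 1.541.
p = a·p₁ + b·p₂ ≈ (0.747, 0.404, -0.527); φ = arcsin(p_z) ≈ -31.80°, λ = atan2(p_y, p_x) ≈ 28.41°.

≈ 32°S, 28°E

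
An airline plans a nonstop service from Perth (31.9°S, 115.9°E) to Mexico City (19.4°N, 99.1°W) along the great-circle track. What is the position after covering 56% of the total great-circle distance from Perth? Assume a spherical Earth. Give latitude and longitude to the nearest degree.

The haversine formula gives a central angle δ ≈ 2.553 rad (146.3°) between the endpoints.
Interpolate at f = 0.56 with slerp weights a = sin((1−f)δ)/sin δ ≈ 1.623, b = sin(fδ)/sin δ ≈ 1.782.
p = a·p₁ + b·p₂ ≈ (-0.868, -0.421, -0.266); φ = arcsin(p_z) ≈ -15.40°, λ = atan2(p_y, p_x) ≈ -154.14°.

≈ 15°S, 154°W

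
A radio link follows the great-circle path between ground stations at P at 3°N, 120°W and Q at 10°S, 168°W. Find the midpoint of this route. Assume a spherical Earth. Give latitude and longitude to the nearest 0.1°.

Convert each endpoint to a unit vector on the sphere (x = cos φ cos λ, y = cos φ sin λ, z = sin φ).
The central angle between the endpoints is δ = arccos(p₁·p₂) ≈ 0.865 rad (49.5°).
Interpolate at f = 1/2 with slerp weights a = sin((1−f)δ)/sin δ ≈ 0.551, b = sin(fδ)/sin δ ≈ 0.551.
p = a·p₁ + b·p₂ ≈ (-0.805, -0.589, -0.067); φ = arcsin(p_z) ≈ -3.83°, λ = atan2(p_y, p_x) ≈ -143.82°.

≈ 3.8°S, 143.8°W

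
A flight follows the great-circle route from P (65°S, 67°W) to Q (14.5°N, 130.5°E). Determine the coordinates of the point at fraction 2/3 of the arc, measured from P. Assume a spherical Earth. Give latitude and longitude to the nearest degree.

≈ (28°S, 138°E)

Write both endpoints as unit vectors p₁, p₂ with components (cos φ cos λ, cos φ sin λ, sin φ).
The central angle between the endpoints is δ = arccos(p₁·p₂) ≈ 2.236 rad (128.1°).
Interpolate at f = 2/3 with slerp weights a = sin((1−f)δ)/sin δ ≈ 0.862, b = sin(fδ)/sin δ ≈ 1.267.
p = a·p₁ + b·p₂ ≈ (-0.654, 0.597, -0.464); φ = arcsin(p_z) ≈ -27.64°, λ = atan2(p_y, p_x) ≈ 137.60°.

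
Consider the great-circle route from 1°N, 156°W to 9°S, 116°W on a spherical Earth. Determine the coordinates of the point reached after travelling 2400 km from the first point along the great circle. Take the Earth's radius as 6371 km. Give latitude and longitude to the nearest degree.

≈ 5°S, 135°W

The haversine formula gives a central angle δ ≈ 0.717 rad (41.1°) between the endpoints. The total great-circle distance is δ·R ≈ 0.717 × 6371 ≈ 4568 km, so the target fraction is f = 2400/4568 ≈ 0.525.
Interpolate at f ≈ 0.525 with slerp weights a = sin((1−f)δ)/sin δ ≈ 0.508, b = sin(fδ)/sin δ ≈ 0.560.
p = a·p₁ + b·p₂ ≈ (-0.706, -0.704, -0.079); φ = arcsin(p_z) ≈ -4.51°, λ = atan2(p_y, p_x) ≈ -135.11°.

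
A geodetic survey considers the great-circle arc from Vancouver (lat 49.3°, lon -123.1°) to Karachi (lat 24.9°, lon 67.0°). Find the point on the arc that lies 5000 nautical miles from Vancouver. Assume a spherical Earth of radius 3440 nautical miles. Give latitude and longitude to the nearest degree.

≈ lat 47°, lon 71°

Convert each endpoint to a unit vector on the sphere (x = cos φ cos λ, y = cos φ sin λ, z = sin φ).
The central angle between the endpoints is δ = arccos(p₁·p₂) ≈ 1.837 rad (105.3°). The total great-circle distance is δ·R ≈ 1.837 × 3440 ≈ 6319 nmi, so the target fraction is f = 5000/6319 ≈ 0.791.
Interpolate at f ≈ 0.791 with slerp weights a = sin((1−f)δ)/sin δ ≈ 0.388, b = sin(fδ)/sin δ ≈ 1.029.
p = a·p₁ + b·p₂ ≈ (0.227, 0.648, 0.727); φ = arcsin(p_z) ≈ 46.68°, λ = atan2(p_y, p_x) ≈ 70.71°.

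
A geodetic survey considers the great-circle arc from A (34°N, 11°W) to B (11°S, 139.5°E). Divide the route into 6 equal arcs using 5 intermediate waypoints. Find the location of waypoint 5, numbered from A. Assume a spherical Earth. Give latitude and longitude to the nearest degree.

Write both endpoints as unit vectors p₁, p₂ with components (cos φ cos λ, cos φ sin λ, sin φ).
The central angle between the endpoints is δ = arccos(p₁·p₂) ≈ 2.524 rad (144.6°).
Interpolate at f = 5/6 with slerp weights a = sin((1−f)δ)/sin δ ≈ 0.705, b = sin(fδ)/sin δ ≈ 1.487.
p = a·p₁ + b·p₂ ≈ (-0.537, 0.837, 0.110); φ = arcsin(p_z) ≈ 6.33°, λ = atan2(p_y, p_x) ≈ 122.68°.

≈ (6°N, 123°E)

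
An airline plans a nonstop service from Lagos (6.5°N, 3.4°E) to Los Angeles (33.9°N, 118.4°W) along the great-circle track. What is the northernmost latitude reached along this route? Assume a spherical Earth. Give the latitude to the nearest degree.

The great circle lies in the plane with unit normal n̂ = (p₁ × p₂)/|p₁ × p₂|.
Here n̂_z ≈ -0.755; the vertex latitude is φ_max = arccos|n̂_z| ≈ 41.0°.

≈ 41°N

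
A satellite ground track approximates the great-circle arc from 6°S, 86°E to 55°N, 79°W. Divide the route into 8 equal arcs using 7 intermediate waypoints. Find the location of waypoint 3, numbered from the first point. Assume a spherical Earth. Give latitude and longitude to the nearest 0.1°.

≈ 41.5°N, 74.9°E

Write both endpoints as unit vectors p₁, p₂ with components (cos φ cos λ, cos φ sin λ, sin φ).
The central angle between the endpoints is δ = arccos(p₁·p₂) ≈ 2.261 rad (129.5°).
Interpolate at f = 3/8 with slerp weights a = sin((1−f)δ)/sin δ ≈ 1.281, b = sin(fδ)/sin δ ≈ 0.972.
p = a·p₁ + b·p₂ ≈ (0.195, 0.723, 0.663); φ = arcsin(p_z) ≈ 41.50°, λ = atan2(p_y, p_x) ≈ 74.89°.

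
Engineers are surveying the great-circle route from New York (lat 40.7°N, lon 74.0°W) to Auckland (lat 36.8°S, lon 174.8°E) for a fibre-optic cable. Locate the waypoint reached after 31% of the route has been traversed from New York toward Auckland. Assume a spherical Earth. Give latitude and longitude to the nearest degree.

The haversine formula gives a central angle δ ≈ 2.227 rad (127.6°) between the endpoints.
Interpolate at f = 0.31 with slerp weights a = sin((1−f)δ)/sin δ ≈ 1.261, b = sin(fδ)/sin δ ≈ 0.804.
p = a·p₁ + b·p₂ ≈ (-0.377, -0.861, 0.341); φ = arcsin(p_z) ≈ 19.94°, λ = atan2(p_y, p_x) ≈ -113.67°.

≈ lat 20°N, lon 114°W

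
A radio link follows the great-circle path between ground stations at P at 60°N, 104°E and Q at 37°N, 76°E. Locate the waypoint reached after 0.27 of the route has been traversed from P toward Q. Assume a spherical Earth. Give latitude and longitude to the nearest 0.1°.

≈ 54.5°N, 93.5°E

Convert each endpoint to a unit vector on the sphere (x = cos φ cos λ, y = cos φ sin λ, z = sin φ).
The central angle between the endpoints is δ = arccos(p₁·p₂) ≈ 0.508 rad (29.1°).
Interpolate at f = 0.27 with slerp weights a = sin((1−f)δ)/sin δ ≈ 0.745, b = sin(fδ)/sin δ ≈ 0.281.
p = a·p₁ + b·p₂ ≈ (-0.036, 0.579, 0.814); φ = arcsin(p_z) ≈ 54.52°, λ = atan2(p_y, p_x) ≈ 93.54°.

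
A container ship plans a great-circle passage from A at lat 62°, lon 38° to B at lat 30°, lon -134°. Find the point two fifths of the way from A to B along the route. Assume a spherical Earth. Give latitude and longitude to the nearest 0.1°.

≈ lat 82.0°, lon -112.0°

The haversine formula gives a central angle δ ≈ 1.532 rad (87.8°) between the endpoints.
Interpolate at f = 2/5 with slerp weights a = sin((1−f)δ)/sin δ ≈ 0.796, b = sin(fδ)/sin δ ≈ 0.576.
p = a·p₁ + b·p₂ ≈ (-0.052, -0.129, 0.990); φ = arcsin(p_z) ≈ 82.03°, λ = atan2(p_y, p_x) ≈ -111.98°.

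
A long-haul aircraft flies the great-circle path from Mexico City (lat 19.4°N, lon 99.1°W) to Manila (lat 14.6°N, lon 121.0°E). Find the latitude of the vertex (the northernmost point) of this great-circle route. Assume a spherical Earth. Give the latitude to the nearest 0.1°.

The great circle lies in the plane with unit normal n̂ = (p₁ × p₂)/|p₁ × p₂|.
Here n̂_z ≈ -0.745; the vertex latitude is φ_max = arccos|n̂_z| ≈ 41.8°.

≈ 41.8°N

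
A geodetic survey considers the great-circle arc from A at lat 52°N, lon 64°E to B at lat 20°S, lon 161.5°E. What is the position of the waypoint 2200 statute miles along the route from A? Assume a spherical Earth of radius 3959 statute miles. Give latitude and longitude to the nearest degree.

Convert each endpoint to a unit vector on the sphere (x = cos φ cos λ, y = cos φ sin λ, z = sin φ).
The central angle between the endpoints is δ = arccos(p₁·p₂) ≈ 1.923 rad (110.2°). The total great-circle distance is δ·R ≈ 1.923 × 3959 ≈ 7613 mi, so the target fraction is f = 2200/7613 ≈ 0.289.
Interpolate at f ≈ 0.289 with slerp weights a = sin((1−f)δ)/sin δ ≈ 1.043, b = sin(fδ)/sin δ ≈ 0.562.
p = a·p₁ + b·p₂ ≈ (-0.219, 0.745, 0.630); φ = arcsin(p_z) ≈ 39.05°, λ = atan2(p_y, p_x) ≈ 106.40°.

≈ lat 39°N, lon 106°E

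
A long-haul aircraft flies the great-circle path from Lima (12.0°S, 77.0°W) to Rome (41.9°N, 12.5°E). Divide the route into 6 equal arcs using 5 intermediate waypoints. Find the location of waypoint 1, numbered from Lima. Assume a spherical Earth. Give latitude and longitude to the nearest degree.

≈ (1°S, 65°W)

From cos δ = sin φ₁ sin φ₂ + cos φ₁ cos φ₂ cos Δλ, the central angle is δ ≈ 1.704 rad (97.6°).
Interpolate at f = 1/6 with slerp weights a = sin((1−f)δ)/sin δ ≈ 0.997, b = sin(fδ)/sin δ ≈ 0.283.
p = a·p₁ + b·p₂ ≈ (0.425, -0.905, -0.019); φ = arcsin(p_z) ≈ -1.07°, λ = atan2(p_y, p_x) ≈ -64.85°.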